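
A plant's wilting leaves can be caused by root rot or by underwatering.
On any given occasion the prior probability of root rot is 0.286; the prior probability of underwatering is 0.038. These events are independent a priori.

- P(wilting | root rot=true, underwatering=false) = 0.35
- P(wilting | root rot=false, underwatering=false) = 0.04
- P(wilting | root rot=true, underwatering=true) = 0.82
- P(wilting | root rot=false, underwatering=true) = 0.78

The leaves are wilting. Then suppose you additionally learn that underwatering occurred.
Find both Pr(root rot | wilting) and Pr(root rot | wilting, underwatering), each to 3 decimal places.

Pr(root rot | wilting) ≈ 0.684; Pr(root rot | wilting, underwatering) ≈ 0.296

For the numerator, keep only root rot=true terms: 0.096296 + 0.008912 = 0.105208
Normalizer over all consistent configurations: 0.04*0.714*0.962 + 0.78*0.714*0.038 + 0.35*0.286*0.962 + 0.82*0.286*0.038 = 0.153846
P(root rot | wilting) = 0.105208/0.153846 ≈ 0.684

Now also conditioning on underwatering=true:
Numerator (weight on configurations with root rot): 0.82×0.286 = 0.234520
Denominator P(wilting | underwatering): 0.78×0.714 + 0.82×0.286 = 0.791440
Posterior = 0.234520 / 0.791440 ≈ 0.296
The drop from 0.684 to 0.296 is the explaining-away (discounting) effect.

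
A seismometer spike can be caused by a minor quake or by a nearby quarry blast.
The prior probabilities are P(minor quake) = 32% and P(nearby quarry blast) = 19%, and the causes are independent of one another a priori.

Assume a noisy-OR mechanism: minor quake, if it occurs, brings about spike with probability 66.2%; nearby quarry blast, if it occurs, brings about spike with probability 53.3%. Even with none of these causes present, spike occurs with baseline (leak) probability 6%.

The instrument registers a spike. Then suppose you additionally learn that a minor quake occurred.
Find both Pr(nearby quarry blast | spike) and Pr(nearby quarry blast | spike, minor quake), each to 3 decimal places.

Pr(nearby quarry blast | spike) ≈ 0.372; Pr(nearby quarry blast | spike, minor quake) ≈ 0.226

Under noisy-OR, P(spike | causes) = 1 − (1−0.06)·∏(1−qᵢ) over the active causes.
Sum P(spike|·) weighted by the priors over the 4 (minor quake, nearby quarry blast) configurations:
  P(spike) = 0.06*0.68*0.81 + 0.56102*0.68*0.19 + 0.68228*0.32*0.81 + 0.851625*0.32*0.19
        = 0.033048 + 0.072484 + 0.176847 + 0.051779 = 0.334158
Configurations with nearby quarry blast contribute 0.124263, so
  P(nearby quarry blast | spike) = 0.124263 / 0.334158 ≈ 0.372

Now condition on the additional information:
P(spike | minor quake) = 0.68228·0.81 + 0.851625·0.19 = 0.552647 + 0.161809 = 0.714456
Restricting to configurations with nearby quarry blast present: 0.851625·0.19 = 0.161809.
Hence the posterior is 0.161809/0.714456 ≈ 0.226.
— minor quake explains away the evidence for nearby quarry blast.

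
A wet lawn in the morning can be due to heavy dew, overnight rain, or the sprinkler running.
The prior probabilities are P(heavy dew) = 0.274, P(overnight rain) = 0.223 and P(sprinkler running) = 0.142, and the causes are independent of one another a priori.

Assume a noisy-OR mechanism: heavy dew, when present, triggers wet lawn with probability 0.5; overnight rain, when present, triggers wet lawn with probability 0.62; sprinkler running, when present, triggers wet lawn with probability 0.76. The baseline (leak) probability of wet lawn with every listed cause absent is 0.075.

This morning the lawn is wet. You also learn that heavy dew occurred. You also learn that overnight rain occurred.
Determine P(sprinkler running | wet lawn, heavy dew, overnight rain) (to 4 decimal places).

P(sprinkler running | wet lawn, heavy dew, overnight rain) ≈ 0.1613

Under noisy-OR, P(wet lawn | causes) = 1 − (1−0.075)·∏(1−qᵢ) over the active causes.
By total probability over both values of sprinkler running:
  P(wet lawn | heavy dew, overnight rain) = 0.82425*0.858 + 0.95782*0.142
        = 0.707207 + 0.136010 = 0.843217
The terms with sprinkler running present sum to 0.136010, so
  P(sprinkler running | wet lawn, heavy dew, overnight rain) = 0.136010 / 0.843217 ≈ 0.1613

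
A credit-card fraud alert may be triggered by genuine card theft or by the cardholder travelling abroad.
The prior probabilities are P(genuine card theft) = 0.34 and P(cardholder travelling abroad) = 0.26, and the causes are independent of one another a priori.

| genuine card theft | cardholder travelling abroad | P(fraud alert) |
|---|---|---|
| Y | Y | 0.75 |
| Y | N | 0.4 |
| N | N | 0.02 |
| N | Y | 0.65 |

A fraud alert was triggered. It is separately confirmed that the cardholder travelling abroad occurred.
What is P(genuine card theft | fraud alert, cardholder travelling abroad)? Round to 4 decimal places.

P(genuine card theft | fraud alert, cardholder travelling abroad) ≈ 0.3728

For the numerator, keep only genuine card theft=true terms: 0.75×0.34 = 0.255000
The normalizing constant is 0.65×0.66 + 0.75×0.34 = 0.684000
P(genuine card theft | fraud alert, cardholder travelling abroad) = 0.255000/0.684000 ≈ 0.3728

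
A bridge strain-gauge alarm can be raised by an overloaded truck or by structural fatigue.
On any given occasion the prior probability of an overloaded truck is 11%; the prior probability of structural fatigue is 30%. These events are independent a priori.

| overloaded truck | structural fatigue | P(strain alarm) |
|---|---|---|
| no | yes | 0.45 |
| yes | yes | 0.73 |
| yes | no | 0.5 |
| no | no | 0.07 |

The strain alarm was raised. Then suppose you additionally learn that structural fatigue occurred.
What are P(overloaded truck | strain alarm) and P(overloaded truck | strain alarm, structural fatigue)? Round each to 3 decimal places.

P(overloaded truck | strain alarm) ≈ 0.277; P(overloaded truck | strain alarm, structural fatigue) ≈ 0.167

Numerator (weight on configurations with overloaded truck): 0.038500 + 0.024090 = 0.062590
The normalizing constant is 0.07*0.89*0.7 + 0.45*0.89*0.3 + 0.5*0.11*0.7 + 0.73*0.11*0.3 = 0.226350
P(overloaded truck | strain alarm) = 0.062590/0.226350 ≈ 0.277

With the extra evidence:
P(strain alarm | structural fatigue) = 0.45×0.89 + 0.73×0.11 = 0.400500 + 0.080300 = 0.480800
Of this, 0.080300 comes from 0.73×0.11 (the overloaded truck=true cases).
Hence the posterior is 0.080300/0.480800 ≈ 0.167.
This is intercausal reasoning (explaining away): once structural fatigue accounts for the strain alarm, overloaded truck becomes less likely.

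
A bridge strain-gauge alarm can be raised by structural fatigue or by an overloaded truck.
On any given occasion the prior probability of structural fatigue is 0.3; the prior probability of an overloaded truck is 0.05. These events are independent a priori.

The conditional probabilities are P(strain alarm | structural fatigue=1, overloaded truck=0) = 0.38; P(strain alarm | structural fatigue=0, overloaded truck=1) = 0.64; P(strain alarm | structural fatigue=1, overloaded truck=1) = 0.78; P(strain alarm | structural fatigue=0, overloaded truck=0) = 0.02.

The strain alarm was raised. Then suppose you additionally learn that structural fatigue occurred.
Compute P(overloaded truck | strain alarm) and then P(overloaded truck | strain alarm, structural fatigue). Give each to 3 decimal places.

P(overloaded truck | strain alarm) ≈ 0.219; P(overloaded truck | strain alarm, structural fatigue) ≈ 0.098

By total probability over the 4 (structural fatigue, overloaded truck) configurations:
  P(strain alarm) = 0.02*0.7*0.95 + 0.64*0.7*0.05 + 0.38*0.3*0.95 + 0.78*0.3*0.05
        = 0.013300 + 0.022400 + 0.108300 + 0.011700 = 0.155700
Configurations with overloaded truck contribute 0.034100, so
  P(overloaded truck | strain alarm) = 0.034100 / 0.155700 ≈ 0.219

Now also conditioning on structural fatigue=true:
P(strain alarm | structural fatigue) = 0.38*0.95 + 0.78*0.05 = 0.361000 + 0.039000 = 0.400000
The overloaded truck-present share is 0.78*0.05 = 0.039000.
So P(overloaded truck | strain alarm, structural fatigue) = 0.039000/0.400000 ≈ 0.098.
This is intercausal reasoning (explaining away): once structural fatigue accounts for the strain alarm, overloaded truck becomes less likely.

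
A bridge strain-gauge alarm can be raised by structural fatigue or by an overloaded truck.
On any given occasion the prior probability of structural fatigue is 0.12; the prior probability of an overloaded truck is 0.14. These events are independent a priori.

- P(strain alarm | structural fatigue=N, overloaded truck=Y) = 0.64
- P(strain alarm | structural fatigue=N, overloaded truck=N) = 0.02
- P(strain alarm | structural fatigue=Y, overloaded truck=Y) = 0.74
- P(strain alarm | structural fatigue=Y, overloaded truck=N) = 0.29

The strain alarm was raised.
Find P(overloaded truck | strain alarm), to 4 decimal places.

P(overloaded truck | strain alarm) ≈ 0.6695

Enumerate the 4 (structural fatigue, overloaded truck) configurations and weight by the priors:
  P(strain alarm) = 0.02·0.88·0.86 + 0.64·0.88·0.14 + 0.29·0.12·0.86 + 0.74·0.12·0.14
        = 0.015136 + 0.078848 + 0.029928 + 0.012432 = 0.136344
The terms with overloaded truck present sum to 0.091280, so
  P(overloaded truck | strain alarm) = 0.091280 / 0.136344 ≈ 0.6695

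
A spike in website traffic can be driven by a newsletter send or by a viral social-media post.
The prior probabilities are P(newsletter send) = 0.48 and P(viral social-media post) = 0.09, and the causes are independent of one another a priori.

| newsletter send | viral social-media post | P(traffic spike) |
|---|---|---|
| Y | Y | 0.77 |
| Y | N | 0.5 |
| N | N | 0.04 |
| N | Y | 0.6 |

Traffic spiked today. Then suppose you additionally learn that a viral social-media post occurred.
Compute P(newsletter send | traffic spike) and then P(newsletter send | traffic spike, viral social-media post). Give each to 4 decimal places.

For the numerator, keep only newsletter send=true terms: 0.218400 + 0.033264 = 0.251664
Denominator P(traffic spike): 0.04·0.52·0.91 + 0.6·0.52·0.09 + 0.5·0.48·0.91 + 0.77·0.48·0.09 = 0.298672
P(newsletter send | traffic spike) = 0.251664/0.298672 ≈ 0.8426

With the extra evidence:
P(traffic spike | viral social-media post) = 0.6·0.52 + 0.77·0.48 = 0.312000 + 0.369600 = 0.681600
Of this, 0.369600 comes from 0.77·0.48 (the newsletter send=true cases).
Hence the posterior is 0.369600/0.681600 ≈ 0.5423.

P(newsletter send | traffic spike) ≈ 0.8426; P(newsletter send | traffic spike, viral social-media post) ≈ 0.5423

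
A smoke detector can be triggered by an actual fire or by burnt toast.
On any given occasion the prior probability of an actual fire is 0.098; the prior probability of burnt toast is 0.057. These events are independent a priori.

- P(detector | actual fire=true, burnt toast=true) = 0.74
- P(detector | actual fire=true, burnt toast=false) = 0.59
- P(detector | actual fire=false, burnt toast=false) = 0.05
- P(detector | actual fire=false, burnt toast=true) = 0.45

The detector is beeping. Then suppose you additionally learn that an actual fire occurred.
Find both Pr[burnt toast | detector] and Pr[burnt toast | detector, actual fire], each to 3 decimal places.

Pr[burnt toast | detector] ≈ 0.219; Pr[burnt toast | detector, actual fire] ≈ 0.070

P(detector) = 0.05×0.902×0.943 + 0.45×0.902×0.057 + 0.59×0.098×0.943 + 0.74×0.098×0.057 = 0.042529 + 0.023136 + 0.054524 + 0.004134 = 0.124323
Of this, 0.027270 comes from 0.023136 + 0.004134 (the burnt toast=true cases).
Hence the posterior is 0.027270/0.124323 ≈ 0.219.

Now also conditioning on actual fire=true:
For the numerator, keep only burnt toast=true terms: 0.74×0.057 = 0.042180
The normalizing constant is 0.59×0.943 + 0.74×0.057 = 0.598550
P(burnt toast | detector, actual fire) = 0.042180/0.598550 ≈ 0.070
The drop from 0.219 to 0.070 is the explaining-away (discounting) effect.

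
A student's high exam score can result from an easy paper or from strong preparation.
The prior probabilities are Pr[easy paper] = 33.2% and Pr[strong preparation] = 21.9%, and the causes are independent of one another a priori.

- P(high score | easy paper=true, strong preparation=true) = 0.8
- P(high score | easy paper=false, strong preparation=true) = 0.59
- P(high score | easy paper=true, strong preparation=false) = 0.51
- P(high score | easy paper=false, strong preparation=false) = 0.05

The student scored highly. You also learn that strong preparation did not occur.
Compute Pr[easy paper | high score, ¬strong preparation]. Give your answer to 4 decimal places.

Pr[easy paper | high score, ¬strong preparation] ≈ 0.8352

P(high score | ¬strong preparation) = 0.05*0.668 + 0.51*0.332 = 0.033400 + 0.169320 = 0.202720
The easy paper-present share is 0.51*0.332 = 0.169320.
So P(easy paper | high score, ¬strong preparation) = 0.169320/0.202720 ≈ 0.8352.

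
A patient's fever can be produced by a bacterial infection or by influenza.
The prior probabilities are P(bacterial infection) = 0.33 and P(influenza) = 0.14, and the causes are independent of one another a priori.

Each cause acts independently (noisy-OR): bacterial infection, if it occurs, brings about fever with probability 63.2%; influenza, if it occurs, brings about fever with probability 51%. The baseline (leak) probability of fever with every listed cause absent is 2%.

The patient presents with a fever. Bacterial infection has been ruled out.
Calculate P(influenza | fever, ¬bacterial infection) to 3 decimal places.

P(influenza | fever, ¬bacterial infection) ≈ 0.809

Under noisy-OR, P(fever | causes) = 1 − (1−0.02)·∏(1−qᵢ) over the active causes.
Weight on influenza=true, given the evidence: 0.5198*0.14 = 0.072772
Denominator P(fever | ¬bacterial infection): 0.02*0.86 + 0.5198*0.14 = 0.089972
Posterior = 0.072772 / 0.089972 ≈ 0.809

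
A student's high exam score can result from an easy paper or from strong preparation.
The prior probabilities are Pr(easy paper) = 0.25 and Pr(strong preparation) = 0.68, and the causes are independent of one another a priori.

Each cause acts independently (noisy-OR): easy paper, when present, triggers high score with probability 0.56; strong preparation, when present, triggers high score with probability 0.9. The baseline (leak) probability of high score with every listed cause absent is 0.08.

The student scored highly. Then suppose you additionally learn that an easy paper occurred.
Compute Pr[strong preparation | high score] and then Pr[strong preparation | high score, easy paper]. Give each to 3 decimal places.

Pr[strong preparation | high score] ≈ 0.904; Pr[strong preparation | high score, easy paper] ≈ 0.774

Under noisy-OR, P(high score | causes) = 1 − (1−0.08)·∏(1−qᵢ) over the active causes.
Weight on strong preparation=true, given the evidence: 0.463080 + 0.163118 = 0.626198
Denominator P(high score): 0.08×0.75×0.32 + 0.908×0.75×0.68 + 0.5952×0.25×0.32 + 0.95952×0.25×0.68 = 0.693014
P(strong preparation | high score) = 0.626198/0.693014 ≈ 0.904

Now condition on the additional information:
P(high score | easy paper) = 0.5952*0.32 + 0.95952*0.68 = 0.190464 + 0.652474 = 0.842938
The strong preparation-present share is 0.95952*0.68 = 0.652474.
P(strong preparation | high score, easy paper) = 0.652474 / 0.842938 ≈ 0.774
This is intercausal reasoning (explaining away): once easy paper accounts for the high score, strong preparation becomes less likely.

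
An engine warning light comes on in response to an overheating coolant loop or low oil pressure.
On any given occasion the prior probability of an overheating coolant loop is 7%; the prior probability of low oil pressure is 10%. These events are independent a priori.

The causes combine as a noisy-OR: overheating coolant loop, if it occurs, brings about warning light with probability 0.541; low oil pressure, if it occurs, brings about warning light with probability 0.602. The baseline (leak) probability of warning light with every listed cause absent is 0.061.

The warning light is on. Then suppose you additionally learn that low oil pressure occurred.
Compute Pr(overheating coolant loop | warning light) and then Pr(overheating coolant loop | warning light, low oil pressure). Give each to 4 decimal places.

Under noisy-OR, P(warning light | causes) = 1 − (1−0.061)·∏(1−qᵢ) over the active causes.
P(warning light) = 0.061×0.93×0.9 + 0.626278×0.93×0.1 + 0.568999×0.07×0.9 + 0.828462×0.07×0.1 = 0.051057 + 0.058244 + 0.035847 + 0.005799 = 0.150947
The overheating coolant loop-present share is 0.035847 + 0.005799 = 0.041646.
P(overheating coolant loop | warning light) = 0.041646 / 0.150947 ≈ 0.2759

Now condition on the additional information:
Sum P(warning light|·) weighted by the priors over both values of overheating coolant loop:
  P(warning light | low oil pressure) = 0.626278*0.93 + 0.828462*0.07
        = 0.582439 + 0.057992 = 0.640431
Configurations with overheating coolant loop contribute 0.057992, so
  P(overheating coolant loop | warning light, low oil pressure) = 0.057992 / 0.640431 ≈ 0.0906
The drop from 0.2759 to 0.0906 is the explaining-away (discounting) effect.

Pr(overheating coolant loop | warning light) ≈ 0.2759; Pr(overheating coolant loop | warning light, low oil pressure) ≈ 0.0906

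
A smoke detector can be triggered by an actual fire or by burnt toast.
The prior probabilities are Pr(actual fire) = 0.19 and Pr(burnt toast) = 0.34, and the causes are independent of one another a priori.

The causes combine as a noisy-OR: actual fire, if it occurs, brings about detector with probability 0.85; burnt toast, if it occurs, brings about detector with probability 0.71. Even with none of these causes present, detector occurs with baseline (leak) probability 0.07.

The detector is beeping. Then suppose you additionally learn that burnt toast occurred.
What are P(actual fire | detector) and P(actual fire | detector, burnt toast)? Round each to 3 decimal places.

P(actual fire | detector) ≈ 0.416; P(actual fire | detector, burnt toast) ≈ 0.236

Under noisy-OR, P(detector | causes) = 1 − (1−0.07)·∏(1−qᵢ) over the active causes.
By total probability over the 4 (actual fire, burnt toast) configurations:
  P(detector) = 0.07*0.81*0.66 + 0.7303*0.81*0.34 + 0.8605*0.19*0.66 + 0.959545*0.19*0.34
        = 0.037422 + 0.201125 + 0.107907 + 0.061987 = 0.408441
Keeping only the actual fire-present terms gives 0.169894, so
  P(actual fire | detector) = 0.169894 / 0.408441 ≈ 0.416

Now also conditioning on burnt toast=true:
Enumerate both values of actual fire and weight by the priors:
  P(detector | burnt toast) = 0.7303×0.81 + 0.959545×0.19
        = 0.591543 + 0.182314 = 0.773857
Configurations with actual fire contribute 0.182314, so
  P(actual fire | detector, burnt toast) = 0.182314 / 0.773857 ≈ 0.236
Conditioning on burnt toast lowers the posterior on actual fire: the classic explaining-away effect in a common-effect structure.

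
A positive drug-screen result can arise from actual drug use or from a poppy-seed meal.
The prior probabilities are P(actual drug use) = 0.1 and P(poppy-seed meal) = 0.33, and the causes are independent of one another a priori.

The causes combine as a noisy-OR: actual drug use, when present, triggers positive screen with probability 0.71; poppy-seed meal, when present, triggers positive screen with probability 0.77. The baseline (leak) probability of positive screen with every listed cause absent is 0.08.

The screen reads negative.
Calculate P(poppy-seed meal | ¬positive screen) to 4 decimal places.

P(poppy-seed meal | ¬positive screen) ≈ 0.1018

Under noisy-OR, P(positive screen | causes) = 1 − (1−0.08)·∏(1−qᵢ) over the active causes.
For the numerator, keep only poppy-seed meal=true terms: 0.062845 + 0.002025 = 0.064870
Denominator P(¬positive screen): 0.92×0.9×0.67 + 0.2116×0.9×0.33 + 0.2668×0.1×0.67 + 0.061364×0.1×0.33 = 0.637506
P(poppy-seed meal | ¬positive screen) = 0.064870/0.637506 ≈ 0.1018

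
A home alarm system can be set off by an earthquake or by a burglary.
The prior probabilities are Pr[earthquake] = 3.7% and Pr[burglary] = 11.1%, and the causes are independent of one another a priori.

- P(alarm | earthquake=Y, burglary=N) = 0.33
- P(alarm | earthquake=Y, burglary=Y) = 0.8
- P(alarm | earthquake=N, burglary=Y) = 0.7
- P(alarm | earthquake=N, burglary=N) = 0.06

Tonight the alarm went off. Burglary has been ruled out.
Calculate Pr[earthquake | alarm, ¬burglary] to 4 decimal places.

Sum P(alarm|·) weighted by the priors over both values of earthquake:
  P(alarm | ¬burglary) = 0.06*0.963 + 0.33*0.037
        = 0.057780 + 0.012210 = 0.069990
The terms with earthquake present sum to 0.012210, so
  P(earthquake | alarm, ¬burglary) = 0.012210 / 0.069990 ≈ 0.1745

Pr[earthquake | alarm, ¬burglary] ≈ 0.1745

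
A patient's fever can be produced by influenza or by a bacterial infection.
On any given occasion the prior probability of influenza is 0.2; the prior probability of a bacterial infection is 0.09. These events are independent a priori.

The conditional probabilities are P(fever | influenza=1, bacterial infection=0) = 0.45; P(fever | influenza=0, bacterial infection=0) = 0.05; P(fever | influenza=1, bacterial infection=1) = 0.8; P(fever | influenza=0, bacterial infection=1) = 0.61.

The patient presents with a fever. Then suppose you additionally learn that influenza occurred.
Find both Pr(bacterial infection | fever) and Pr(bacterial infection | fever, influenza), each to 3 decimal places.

Pr(bacterial infection | fever) ≈ 0.330; Pr(bacterial infection | fever, influenza) ≈ 0.150

P(fever) = 0.05*0.8*0.91 + 0.61*0.8*0.09 + 0.45*0.2*0.91 + 0.8*0.2*0.09 = 0.036400 + 0.043920 + 0.081900 + 0.014400 = 0.176620
The bacterial infection-present share is 0.043920 + 0.014400 = 0.058320.
Hence the posterior is 0.058320/0.176620 ≈ 0.330.

Now condition on the additional information:
P(fever | influenza) = 0.45*0.91 + 0.8*0.09 = 0.409500 + 0.072000 = 0.481500
Restricting to configurations with bacterial infection present: 0.8*0.09 = 0.072000.
Hence the posterior is 0.072000/0.481500 ≈ 0.150.
This is intercausal reasoning (explaining away): once influenza accounts for the fever, bacterial infection becomes less likely.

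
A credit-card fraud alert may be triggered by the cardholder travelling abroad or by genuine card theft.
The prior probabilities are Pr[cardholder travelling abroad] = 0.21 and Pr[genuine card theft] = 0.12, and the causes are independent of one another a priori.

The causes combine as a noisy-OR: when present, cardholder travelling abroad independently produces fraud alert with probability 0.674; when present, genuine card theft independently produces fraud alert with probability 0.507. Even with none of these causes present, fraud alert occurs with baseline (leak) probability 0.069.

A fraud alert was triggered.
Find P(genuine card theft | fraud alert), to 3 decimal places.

Under noisy-OR, P(fraud alert | causes) = 1 − (1−0.069)·∏(1−qᵢ) over the active causes.
Numerator (weight on configurations with genuine card theft): 0.051288 + 0.021429 = 0.072717
Denominator P(fraud alert): 0.069×0.79×0.88 + 0.541017×0.79×0.12 + 0.696494×0.21×0.88 + 0.850372×0.21×0.12 = 0.249398
P(genuine card theft | fraud alert) = 0.072717/0.249398 ≈ 0.292

P(genuine card theft | fraud alert) ≈ 0.292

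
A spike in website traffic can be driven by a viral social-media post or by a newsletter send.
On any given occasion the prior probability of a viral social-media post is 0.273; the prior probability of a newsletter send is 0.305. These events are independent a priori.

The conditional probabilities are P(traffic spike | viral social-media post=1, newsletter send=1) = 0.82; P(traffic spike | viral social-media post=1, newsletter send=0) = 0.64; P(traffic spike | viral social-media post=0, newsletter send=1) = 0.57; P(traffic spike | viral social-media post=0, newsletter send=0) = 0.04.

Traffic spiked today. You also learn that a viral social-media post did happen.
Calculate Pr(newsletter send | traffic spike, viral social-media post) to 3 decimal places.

Enumerate both values of newsletter send and weight by the priors:
  P(traffic spike | viral social-media post) = 0.64·0.695 + 0.82·0.305
        = 0.444800 + 0.250100 = 0.694900
Configurations with newsletter send contribute 0.250100, so
  P(newsletter send | traffic spike, viral social-media post) = 0.250100 / 0.694900 ≈ 0.360

Pr(newsletter send | traffic spike, viral social-media post) ≈ 0.360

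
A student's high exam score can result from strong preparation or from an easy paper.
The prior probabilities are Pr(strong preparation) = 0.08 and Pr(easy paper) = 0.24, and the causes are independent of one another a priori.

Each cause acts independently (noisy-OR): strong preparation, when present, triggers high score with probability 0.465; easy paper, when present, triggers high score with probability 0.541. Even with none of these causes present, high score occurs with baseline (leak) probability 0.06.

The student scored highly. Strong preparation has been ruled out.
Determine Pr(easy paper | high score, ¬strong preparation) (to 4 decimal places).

Under noisy-OR, P(high score | causes) = 1 − (1−0.06)·∏(1−qᵢ) over the active causes.
P(high score | ¬strong preparation) = 0.06·0.76 + 0.56854·0.24 = 0.045600 + 0.136450 = 0.182050
Of this, 0.136450 comes from 0.56854·0.24 (the easy paper=true cases).
P(easy paper | high score, ¬strong preparation) = 0.136450 / 0.182050 ≈ 0.7495

Pr(easy paper | high score, ¬strong preparation) ≈ 0.7495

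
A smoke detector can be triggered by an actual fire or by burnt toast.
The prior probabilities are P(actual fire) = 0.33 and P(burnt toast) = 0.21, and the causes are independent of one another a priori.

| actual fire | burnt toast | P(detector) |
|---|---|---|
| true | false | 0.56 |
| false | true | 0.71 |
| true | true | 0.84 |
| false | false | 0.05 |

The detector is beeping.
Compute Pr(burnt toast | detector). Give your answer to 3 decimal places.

P(detector) = 0.05·0.67·0.79 + 0.71·0.67·0.21 + 0.56·0.33·0.79 + 0.84·0.33·0.21 = 0.026465 + 0.099897 + 0.145992 + 0.058212 = 0.330566
Restricting to configurations with burnt toast present: 0.099897 + 0.058212 = 0.158109.
Hence the posterior is 0.158109/0.330566 ≈ 0.478.

Pr(burnt toast | detector) ≈ 0.478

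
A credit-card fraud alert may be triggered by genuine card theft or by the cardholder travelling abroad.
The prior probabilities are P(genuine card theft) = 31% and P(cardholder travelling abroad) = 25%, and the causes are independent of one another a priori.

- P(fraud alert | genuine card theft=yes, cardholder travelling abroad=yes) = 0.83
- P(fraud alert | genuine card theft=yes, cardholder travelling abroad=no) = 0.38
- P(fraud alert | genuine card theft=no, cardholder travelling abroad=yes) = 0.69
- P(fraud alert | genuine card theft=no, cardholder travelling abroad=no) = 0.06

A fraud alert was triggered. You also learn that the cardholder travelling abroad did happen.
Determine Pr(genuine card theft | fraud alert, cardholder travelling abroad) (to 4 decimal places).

Pr(genuine card theft | fraud alert, cardholder travelling abroad) ≈ 0.3508

P(fraud alert | cardholder travelling abroad) = 0.69×0.69 + 0.83×0.31 = 0.476100 + 0.257300 = 0.733400
The genuine card theft-present share is 0.83×0.31 = 0.257300.
P(genuine card theft | fraud alert, cardholder travelling abroad) = 0.257300 / 0.733400 ≈ 0.3508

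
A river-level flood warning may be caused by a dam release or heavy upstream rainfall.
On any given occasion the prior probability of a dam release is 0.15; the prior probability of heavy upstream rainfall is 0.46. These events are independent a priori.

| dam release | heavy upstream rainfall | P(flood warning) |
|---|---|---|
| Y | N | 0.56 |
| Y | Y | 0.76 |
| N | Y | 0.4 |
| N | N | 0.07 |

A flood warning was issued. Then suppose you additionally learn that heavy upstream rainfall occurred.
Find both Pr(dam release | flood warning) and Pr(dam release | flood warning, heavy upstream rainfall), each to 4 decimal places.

P(flood warning) = 0.07*0.85*0.54 + 0.4*0.85*0.46 + 0.56*0.15*0.54 + 0.76*0.15*0.46 = 0.032130 + 0.156400 + 0.045360 + 0.052440 = 0.286330
Restricting to configurations with dam release present: 0.045360 + 0.052440 = 0.097800.
Hence the posterior is 0.097800/0.286330 ≈ 0.3416.

Now condition on the additional information:
Enumerate both values of dam release and weight by the priors:
  P(flood warning | heavy upstream rainfall) = 0.4*0.85 + 0.76*0.15
        = 0.340000 + 0.114000 = 0.454000
The terms with dam release present sum to 0.114000, so
  P(dam release | flood warning, heavy upstream rainfall) = 0.114000 / 0.454000 ≈ 0.2511

Pr(dam release | flood warning) ≈ 0.3416; Pr(dam release | flood warning, heavy upstream rainfall) ≈ 0.2511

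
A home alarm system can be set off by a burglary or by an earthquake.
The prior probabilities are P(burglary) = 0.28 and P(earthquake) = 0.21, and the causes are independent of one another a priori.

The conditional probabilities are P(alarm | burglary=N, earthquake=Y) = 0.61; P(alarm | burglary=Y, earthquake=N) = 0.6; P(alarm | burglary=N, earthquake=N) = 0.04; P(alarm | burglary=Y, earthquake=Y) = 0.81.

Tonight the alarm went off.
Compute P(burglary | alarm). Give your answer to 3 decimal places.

P(burglary | alarm) ≈ 0.611

P(alarm) = 0.04×0.72×0.79 + 0.61×0.72×0.21 + 0.6×0.28×0.79 + 0.81×0.28×0.21 = 0.022752 + 0.092232 + 0.132720 + 0.047628 = 0.295332
Of this, 0.180348 comes from 0.132720 + 0.047628 (the burglary=true cases).
P(burglary | alarm) = 0.180348 / 0.295332 ≈ 0.611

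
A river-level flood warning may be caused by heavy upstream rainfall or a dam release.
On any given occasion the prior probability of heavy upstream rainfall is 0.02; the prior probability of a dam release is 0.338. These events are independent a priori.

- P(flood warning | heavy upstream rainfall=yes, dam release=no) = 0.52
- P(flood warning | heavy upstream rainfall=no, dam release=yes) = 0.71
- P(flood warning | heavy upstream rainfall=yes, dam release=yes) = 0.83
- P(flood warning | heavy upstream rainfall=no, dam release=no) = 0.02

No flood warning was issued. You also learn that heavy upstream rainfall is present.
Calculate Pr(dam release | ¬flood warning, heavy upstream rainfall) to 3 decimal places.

P(¬flood warning | heavy upstream rainfall) = 0.48*0.662 + 0.17*0.338 = 0.317760 + 0.057460 = 0.375220
The dam release-present share is 0.17*0.338 = 0.057460.
Hence the posterior is 0.057460/0.375220 ≈ 0.153.

Pr(dam release | ¬flood warning, heavy upstream rainfall) ≈ 0.153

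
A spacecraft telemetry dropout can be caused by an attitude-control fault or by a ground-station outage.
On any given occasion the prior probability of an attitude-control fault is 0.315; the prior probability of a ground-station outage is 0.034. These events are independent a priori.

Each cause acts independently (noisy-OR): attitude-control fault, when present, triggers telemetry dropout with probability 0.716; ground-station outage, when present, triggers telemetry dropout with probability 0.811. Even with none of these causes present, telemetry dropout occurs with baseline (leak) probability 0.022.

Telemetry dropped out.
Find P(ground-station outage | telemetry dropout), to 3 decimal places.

P(ground-station outage | telemetry dropout) ≈ 0.111

Under noisy-OR, P(telemetry dropout | causes) = 1 − (1−0.022)·∏(1−qᵢ) over the active causes.
P(telemetry dropout) = 0.022*0.685*0.966 + 0.815158*0.685*0.034 + 0.722248*0.315*0.966 + 0.947505*0.315*0.034 = 0.014558 + 0.018985 + 0.219773 + 0.010148 = 0.263464
Of this, 0.029133 comes from 0.018985 + 0.010148 (the ground-station outage=true cases).
So P(ground-station outage | telemetry dropout) = 0.029133/0.263464 ≈ 0.111.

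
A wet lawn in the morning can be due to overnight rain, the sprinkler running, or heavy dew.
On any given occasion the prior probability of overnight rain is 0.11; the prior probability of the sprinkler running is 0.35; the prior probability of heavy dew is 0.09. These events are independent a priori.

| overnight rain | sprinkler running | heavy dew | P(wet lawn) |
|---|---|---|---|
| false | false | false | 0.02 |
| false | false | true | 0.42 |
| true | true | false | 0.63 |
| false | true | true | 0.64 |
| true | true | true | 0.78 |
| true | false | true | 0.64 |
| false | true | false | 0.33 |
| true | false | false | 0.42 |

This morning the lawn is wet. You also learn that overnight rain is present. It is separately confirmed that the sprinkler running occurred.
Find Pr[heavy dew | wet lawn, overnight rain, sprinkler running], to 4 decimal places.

P(wet lawn | overnight rain, sprinkler running) = 0.63×0.91 + 0.78×0.09 = 0.573300 + 0.070200 = 0.643500
Restricting to configurations with heavy dew present: 0.78×0.09 = 0.070200.
P(heavy dew | wet lawn, overnight rain, sprinkler running) = 0.070200 / 0.643500 ≈ 0.1091

Pr[heavy dew | wet lawn, overnight rain, sprinkler running] ≈ 0.1091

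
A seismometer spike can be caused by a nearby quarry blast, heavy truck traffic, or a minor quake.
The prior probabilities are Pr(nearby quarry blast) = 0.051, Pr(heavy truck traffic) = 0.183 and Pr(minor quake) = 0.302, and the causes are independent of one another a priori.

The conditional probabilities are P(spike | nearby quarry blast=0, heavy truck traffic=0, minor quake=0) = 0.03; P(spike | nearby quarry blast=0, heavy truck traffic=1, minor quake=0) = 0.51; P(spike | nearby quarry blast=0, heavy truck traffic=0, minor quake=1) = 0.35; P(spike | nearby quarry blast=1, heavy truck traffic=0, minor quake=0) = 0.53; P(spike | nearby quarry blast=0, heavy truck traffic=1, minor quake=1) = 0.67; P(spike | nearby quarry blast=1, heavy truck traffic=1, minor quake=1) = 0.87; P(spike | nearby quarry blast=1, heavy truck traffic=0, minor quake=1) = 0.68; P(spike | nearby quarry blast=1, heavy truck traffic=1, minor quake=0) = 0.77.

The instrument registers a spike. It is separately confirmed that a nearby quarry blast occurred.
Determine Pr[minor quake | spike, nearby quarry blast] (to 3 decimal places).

P(spike | nearby quarry blast) = 0.53·0.817·0.698 + 0.68·0.817·0.302 + 0.77·0.183·0.698 + 0.87·0.183·0.302 = 0.302241 + 0.167779 + 0.098355 + 0.048081 = 0.616456
The minor quake-present share is 0.167779 + 0.048081 = 0.215860.
Hence the posterior is 0.215860/0.616456 ≈ 0.350.

Pr[minor quake | spike, nearby quarry blast] ≈ 0.350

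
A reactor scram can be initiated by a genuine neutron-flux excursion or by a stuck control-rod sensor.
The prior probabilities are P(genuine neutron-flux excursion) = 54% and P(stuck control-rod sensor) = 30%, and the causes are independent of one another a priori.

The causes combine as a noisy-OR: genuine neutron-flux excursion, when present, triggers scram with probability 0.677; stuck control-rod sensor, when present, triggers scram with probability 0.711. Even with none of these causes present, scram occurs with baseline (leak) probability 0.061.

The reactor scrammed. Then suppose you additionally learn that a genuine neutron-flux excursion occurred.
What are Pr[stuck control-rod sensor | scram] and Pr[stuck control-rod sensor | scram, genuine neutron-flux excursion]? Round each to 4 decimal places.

Under noisy-OR, P(scram | causes) = 1 − (1−0.061)·∏(1−qᵢ) over the active causes.
P(scram) = 0.061*0.46*0.7 + 0.728629*0.46*0.3 + 0.696703*0.54*0.7 + 0.912347*0.54*0.3 = 0.019642 + 0.100551 + 0.263354 + 0.147800 = 0.531347
Restricting to configurations with stuck control-rod sensor present: 0.100551 + 0.147800 = 0.248351.
So P(stuck control-rod sensor | scram) = 0.248351/0.531347 ≈ 0.4674.

With the extra evidence:
P(scram | genuine neutron-flux excursion) = 0.696703*0.7 + 0.912347*0.3 = 0.487692 + 0.273704 = 0.761396
Restricting to configurations with stuck control-rod sensor present: 0.912347*0.3 = 0.273704.
P(stuck control-rod sensor | scram, genuine neutron-flux excursion) = 0.273704 / 0.761396 ≈ 0.3595

Pr[stuck control-rod sensor | scram] ≈ 0.4674; Pr[stuck control-rod sensor | scram, genuine neutron-flux excursion] ≈ 0.3595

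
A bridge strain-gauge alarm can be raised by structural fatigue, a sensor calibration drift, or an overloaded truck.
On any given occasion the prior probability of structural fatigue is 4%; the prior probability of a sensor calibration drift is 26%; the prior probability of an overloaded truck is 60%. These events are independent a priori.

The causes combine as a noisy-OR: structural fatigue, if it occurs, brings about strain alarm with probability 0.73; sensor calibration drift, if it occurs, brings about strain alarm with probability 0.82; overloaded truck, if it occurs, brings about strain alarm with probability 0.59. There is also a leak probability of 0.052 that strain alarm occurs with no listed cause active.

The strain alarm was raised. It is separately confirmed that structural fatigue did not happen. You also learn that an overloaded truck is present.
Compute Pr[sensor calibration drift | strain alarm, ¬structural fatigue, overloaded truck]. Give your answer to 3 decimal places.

Under noisy-OR, P(strain alarm | causes) = 1 − (1−0.052)·∏(1−qᵢ) over the active causes.
By total probability over both values of sensor calibration drift:
  P(strain alarm | ¬structural fatigue, overloaded truck) = 0.61132·0.74 + 0.930038·0.26
        = 0.452377 + 0.241810 = 0.694187
Keeping only the sensor calibration drift-present terms gives 0.241810, so
  P(sensor calibration drift | strain alarm, ¬structural fatigue, overloaded truck) = 0.241810 / 0.694187 ≈ 0.348

Pr[sensor calibration drift | strain alarm, ¬structural fatigue, overloaded truck] ≈ 0.348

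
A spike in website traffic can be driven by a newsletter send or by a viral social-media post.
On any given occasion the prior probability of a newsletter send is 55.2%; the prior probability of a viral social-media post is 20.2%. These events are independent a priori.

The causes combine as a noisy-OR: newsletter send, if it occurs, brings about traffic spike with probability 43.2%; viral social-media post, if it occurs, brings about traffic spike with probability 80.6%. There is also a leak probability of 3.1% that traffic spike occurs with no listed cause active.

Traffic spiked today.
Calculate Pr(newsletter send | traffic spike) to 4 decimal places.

Pr(newsletter send | traffic spike) ≈ 0.7787

Under noisy-OR, P(traffic spike | causes) = 1 − (1−0.031)·∏(1−qᵢ) over the active causes.
For the numerator, keep only newsletter send=true terms: 0.198051 + 0.099598 = 0.297649
Normalizer over all consistent configurations: 0.031·0.448·0.798 + 0.812014·0.448·0.202 + 0.449608·0.552·0.798 + 0.893224·0.552·0.202 = 0.382216
Posterior = 0.297649 / 0.382216 ≈ 0.7787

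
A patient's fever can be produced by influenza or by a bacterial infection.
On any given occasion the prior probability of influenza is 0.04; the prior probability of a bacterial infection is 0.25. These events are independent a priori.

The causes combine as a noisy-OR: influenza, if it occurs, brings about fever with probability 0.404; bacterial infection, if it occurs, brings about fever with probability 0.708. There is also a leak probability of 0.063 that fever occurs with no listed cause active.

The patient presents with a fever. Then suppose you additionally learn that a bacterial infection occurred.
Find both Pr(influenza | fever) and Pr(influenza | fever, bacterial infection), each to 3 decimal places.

Pr(influenza | fever) ≈ 0.090; Pr(influenza | fever, bacterial infection) ≈ 0.046

Under noisy-OR, P(fever | causes) = 1 − (1−0.063)·∏(1−qᵢ) over the active causes.
P(fever) = 0.063·0.96·0.75 + 0.726396·0.96·0.25 + 0.441548·0.04·0.75 + 0.836932·0.04·0.25 = 0.045360 + 0.174335 + 0.013246 + 0.008369 = 0.241310
The influenza-present share is 0.013246 + 0.008369 = 0.021615.
Hence the posterior is 0.021615/0.241310 ≈ 0.090.

Now condition on the additional information:
P(fever | bacterial infection) = 0.726396×0.96 + 0.836932×0.04 = 0.697340 + 0.033477 = 0.730817
Restricting to configurations with influenza present: 0.836932×0.04 = 0.033477.
Hence the posterior is 0.033477/0.730817 ≈ 0.046.
This is intercausal reasoning (explaining away): once bacterial infection accounts for the fever, influenza becomes less likely.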